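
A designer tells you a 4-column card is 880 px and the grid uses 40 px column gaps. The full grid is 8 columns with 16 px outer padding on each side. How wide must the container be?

880 − 3·40 = 760; ÷4 gives c = 190 px.
Container = 2·16 + 8·190 + 7·40 = 32 + 1520 + 280 = 1832 px.

1832 px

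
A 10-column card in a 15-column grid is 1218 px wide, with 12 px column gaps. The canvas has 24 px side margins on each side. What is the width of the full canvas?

1881 px

1218 − 9·12 = 1110; ÷10 gives c = 111 px.
Canvas = 2·24 + 15·111 + 14·12 = 48 + 1665 + 168 = 1881 px.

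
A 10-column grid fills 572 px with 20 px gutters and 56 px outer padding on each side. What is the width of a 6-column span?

268 px

Subtract both margins: 572 − 2·56 = 460 px.
Subtracting 9 gutters of 20 leaves 280 for 10 columns, so c = 28 px.
6-column span = 6·28 + 5·20 = 268 px.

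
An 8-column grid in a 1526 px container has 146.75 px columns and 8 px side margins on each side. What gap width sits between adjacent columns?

48 px

Subtract both margins: 1526 − 2·8 = 1510 px.
Columns use 1174 px, leaving 336 px across 7 gaps = 48 px each.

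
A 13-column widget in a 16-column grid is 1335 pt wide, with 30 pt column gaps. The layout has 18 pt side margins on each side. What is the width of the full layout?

1686 pt

Subtracting 12 column gaps of 30 leaves 975 for 13 columns, so c = 75 pt.
Total width: 2·18 + 16·75 + 15·30 = 1686 pt.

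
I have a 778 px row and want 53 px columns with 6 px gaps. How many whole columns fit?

13 columns

Each extra column adds 53 + 6 = 59 px.
(778 + 6) / 59 = 13.29, so 13 columns fit.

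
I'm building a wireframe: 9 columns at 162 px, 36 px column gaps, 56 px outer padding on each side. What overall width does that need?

1858 px

Frame = 2·56 + 9·162 + 8·36 = 112 + 1458 + 288 = 1858 px.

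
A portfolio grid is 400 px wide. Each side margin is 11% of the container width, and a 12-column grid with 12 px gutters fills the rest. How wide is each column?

15 px

Each margin = 11% of 400 = 44 px; content = 400 − 2·44 = 312 px.
12 columns + 11 gutters: 12c + 11·12 = 312.
12c = 312 − 132 = 180, so c = 15 px.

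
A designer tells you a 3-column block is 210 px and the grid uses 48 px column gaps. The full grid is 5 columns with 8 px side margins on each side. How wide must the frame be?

398 px

3c + 2·48 = 210 → 3c = 114 → c = 38 px.
Adding margins, columns and gutters: 16 + 190 + 192 = 398 px.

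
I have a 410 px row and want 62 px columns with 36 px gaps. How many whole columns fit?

4 columns

4 columns: 4·62 + 3·36 = 356 px ≤ 410.
5 columns: 454 px > 410. So 4.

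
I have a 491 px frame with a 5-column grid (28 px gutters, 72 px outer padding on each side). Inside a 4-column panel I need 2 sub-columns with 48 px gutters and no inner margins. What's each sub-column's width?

Subtract both margins: 491 − 2·72 = 347 px.
347 − 4·28 = 235; ÷5 gives c = 47 px.
4 columns plus 3 gutters: 188 + 84 = 272 px.
Subtracting 1 gutter of 48 leaves 224 for 2 columns, so d = 112 px.

112 px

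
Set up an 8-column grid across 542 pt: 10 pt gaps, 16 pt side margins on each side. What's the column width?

55 pt

Content width = 542 − 2·16 = 510 pt.
8 columns + 7 gaps: 8c + 7·10 = 510.
8c = 510 − 70 = 440, so c = 55 pt.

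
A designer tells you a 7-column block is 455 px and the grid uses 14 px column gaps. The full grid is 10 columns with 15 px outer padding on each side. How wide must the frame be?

7 columns + 6 column gaps: 7c + 6·14 = 455.
7c = 455 − 84 = 371, so c = 53 px.
Adding margins, columns and gutters: 30 + 530 + 126 = 686 px.

686 px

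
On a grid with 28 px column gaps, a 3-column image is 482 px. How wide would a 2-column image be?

Subtracting 2 column gaps of 28 leaves 426 for 3 columns, so c = 142 px.
2 columns plus 1 column gap: 284 + 28 = 312 px.

312 px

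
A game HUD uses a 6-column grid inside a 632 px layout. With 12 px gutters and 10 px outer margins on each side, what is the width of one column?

92 px

Take off 20 px of margins, leaving 612 px.
6c + 5·12 = 612 → 6c = 552 → c = 92 px.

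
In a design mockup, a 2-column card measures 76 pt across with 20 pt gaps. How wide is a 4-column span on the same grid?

2c + 1·20 = 76 → 2c = 56 → c = 28 pt.
4 columns plus 3 gaps: 112 + 60 = 172 pt.

172 pt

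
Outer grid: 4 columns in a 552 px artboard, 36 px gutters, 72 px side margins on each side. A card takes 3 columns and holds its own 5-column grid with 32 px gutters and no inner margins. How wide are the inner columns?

Take off 144 px of margins, leaving 408 px.
408 − 3·36 = 300; ÷4 gives c = 75 px.
Span of 3: 3·75 + 2·36 = 225 + 72 = 297 px.
5d + 4·32 = 297 → 5d = 169 → d = 33.8 px.

33.8 px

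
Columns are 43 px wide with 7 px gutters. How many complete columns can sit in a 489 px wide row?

9 columns: 9·43 + 8·7 = 443 px ≤ 489.
10 columns: 493 px > 489. So 9.

9 columns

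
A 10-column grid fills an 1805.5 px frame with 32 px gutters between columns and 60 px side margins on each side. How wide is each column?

Inside the margins: 1805.5 − 120 = 1685.5 px.
Subtracting 9 gutters of 32 leaves 1397.5 for 10 columns, so c = 139.75 px.

139.75 px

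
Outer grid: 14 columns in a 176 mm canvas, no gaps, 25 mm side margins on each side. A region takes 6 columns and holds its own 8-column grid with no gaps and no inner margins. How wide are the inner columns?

6.75 mm

Inside the margins: 176 − 50 = 126 mm.
126 / 14 = 9 mm per column.
With no gaps, 6 columns span 6·9 = 54 mm.
With no gaps, each column is 54/8 = 6.75 mm.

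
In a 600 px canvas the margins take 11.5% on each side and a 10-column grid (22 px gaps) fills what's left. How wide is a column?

26.4 px

600 × (1 − 2·11.5%) = 600 × 77% = 462 px for the columns.
Subtracting 9 gaps of 22 leaves 264 for 10 columns, so c = 26.4 px.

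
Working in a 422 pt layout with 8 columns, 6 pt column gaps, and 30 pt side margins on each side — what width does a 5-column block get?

Subtract both margins: 422 − 2·30 = 362 pt.
8c + 7·6 = 362 → 8c = 320 → c = 40 pt.
Span of 5: 5·40 + 4·6 = 200 + 24 = 224 pt.

224 pt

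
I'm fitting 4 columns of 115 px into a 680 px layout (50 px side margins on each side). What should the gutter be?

40 px

Subtract both margins: 680 − 2·50 = 580 px.
Columns use 460 px, leaving 120 px across 3 gutters = 40 px each.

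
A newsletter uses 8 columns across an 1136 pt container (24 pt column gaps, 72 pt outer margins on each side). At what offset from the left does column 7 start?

834 pt

Inside the margins: 1136 − 144 = 992 pt.
8c + 7·24 = 992 → 8c = 824 → c = 103 pt.
Before column 7: the margin + 6 columns + 6 column gaps.
Offset = 72 + 6·(103 + 24) = 72 + 762 = 834 pt.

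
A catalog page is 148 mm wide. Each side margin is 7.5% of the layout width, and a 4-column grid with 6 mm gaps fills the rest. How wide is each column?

26.95 mm

Each margin = 7.5% of 148 = 11.1 mm; content = 148 − 2·11.1 = 125.8 mm.
125.8 − 3·6 = 107.8; ÷4 gives c = 26.95 mm.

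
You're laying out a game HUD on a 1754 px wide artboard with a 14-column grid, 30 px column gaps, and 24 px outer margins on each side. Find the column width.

94 px

Subtract both margins: 1754 − 2·24 = 1706 px.
1706 − 13·30 = 1316; ÷14 gives c = 94 px.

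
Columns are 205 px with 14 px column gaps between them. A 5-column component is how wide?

1081 px

Span of 5: 5·205 + 4·14 = 1025 + 56 = 1081 px.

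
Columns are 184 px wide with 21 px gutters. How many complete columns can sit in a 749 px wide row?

3 columns

k columns need k·184 + (k−1)·21 = k·205 − 21.
k·205 − 21 ≤ 749 → k ≤ 770 / 205 ≈ 3.76, so k = 3.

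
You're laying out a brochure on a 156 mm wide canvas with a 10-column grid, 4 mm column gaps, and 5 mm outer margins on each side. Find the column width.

Take off 10 mm of margins, leaving 146 mm.
146 − 9·4 = 110; ÷10 gives c = 11 mm.

11 mm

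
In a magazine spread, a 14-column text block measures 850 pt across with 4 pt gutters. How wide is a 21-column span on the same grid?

1277 pt

Subtracting 13 gutters of 4 leaves 798 for 14 columns, so c = 57 pt.
21 columns plus 20 gutters: 1197 + 80 = 1277 pt.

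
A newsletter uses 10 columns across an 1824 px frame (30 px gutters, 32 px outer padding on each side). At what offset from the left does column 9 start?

1464 px

Inside the margins: 1824 − 64 = 1760 px.
Subtracting 9 gutters of 30 leaves 1490 for 10 columns, so c = 149 px.
Column 9 starts at margin + 8·(column + gutter) = 32 + 8·179 = 1464 px.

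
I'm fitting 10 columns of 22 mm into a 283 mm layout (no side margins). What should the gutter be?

10·22 + 9g = 283 → 9g = 63 → g = 7 mm.

7 mm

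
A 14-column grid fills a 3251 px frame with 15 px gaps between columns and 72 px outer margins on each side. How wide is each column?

Content width = 3251 − 2·72 = 3107 px.
14 columns + 13 gaps: 14c + 13·15 = 3107.
14c = 3107 − 195 = 2912, so c = 208 px.

208 px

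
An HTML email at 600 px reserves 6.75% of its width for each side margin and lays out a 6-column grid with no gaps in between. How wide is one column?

Margins: 6.75% × 600 = 40.5 px each, so content = 600 − 81 = 519 px.
519 / 6 = 86.5 px per column.

86.5 px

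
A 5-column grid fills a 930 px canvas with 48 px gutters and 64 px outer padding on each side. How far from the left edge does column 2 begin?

234 px

Take off 128 px of margins, leaving 802 px.
5 columns + 4 gutters: 5c + 4·48 = 802.
5c = 802 − 192 = 610, so c = 122 px.
Before column 2: the margin + 1 column + 1 gutter.
Offset = 64 + 1·(122 + 48) = 64 + 170 = 234 px.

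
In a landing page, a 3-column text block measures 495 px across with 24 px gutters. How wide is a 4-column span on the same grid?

668 px

495 − 2·24 = 447; ÷3 gives c = 149 px.
4-column span = 4·149 + 3·24 = 668 px.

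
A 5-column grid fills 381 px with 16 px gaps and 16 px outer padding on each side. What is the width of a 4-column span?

276 px

Take off 32 px of margins, leaving 349 px.
349 − 4·16 = 285; ÷5 gives c = 57 px.
4-column span = 4·57 + 3·16 = 276 px.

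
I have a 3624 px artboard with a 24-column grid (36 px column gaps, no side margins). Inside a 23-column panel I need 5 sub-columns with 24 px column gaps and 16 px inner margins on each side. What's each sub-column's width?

668.7 px

24 columns + 23 column gaps: 24c + 23·36 = 3624.
24c = 3624 − 828 = 2796, so c = 116.5 px.
23 columns plus 22 column gaps: 2679.5 + 792 = 3471.5 px.
Inner content = 3471.5 − 2·16 = 3439.5 px.
5d + 4·24 = 3439.5 → 5d = 3343.5 → d = 668.7 px.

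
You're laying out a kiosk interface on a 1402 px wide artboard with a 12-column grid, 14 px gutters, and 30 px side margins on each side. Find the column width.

Inside the margins: 1402 − 60 = 1342 px.
12 columns + 11 gutters: 12c + 11·14 = 1342.
12c = 1342 − 154 = 1188, so c = 99 px.

99 px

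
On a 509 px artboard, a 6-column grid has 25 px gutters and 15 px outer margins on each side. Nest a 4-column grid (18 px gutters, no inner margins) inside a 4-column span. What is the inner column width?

64.25 px

Inside the margins: 509 − 30 = 479 px.
479 − 5·25 = 354; ÷6 gives c = 59 px.
4 columns plus 3 gutters: 236 + 75 = 311 px.
4 columns + 3 gutters: 4d + 3·18 = 311.
4d = 311 − 54 = 257, so d = 64.25 px.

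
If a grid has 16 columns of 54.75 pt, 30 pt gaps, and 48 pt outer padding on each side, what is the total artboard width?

Adding margins, columns and gutters: 96 + 876 + 450 = 1422 pt.

1422 pt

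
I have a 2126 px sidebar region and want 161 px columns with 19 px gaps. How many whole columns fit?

Each extra column adds 161 + 19 = 180 px.
(2126 + 19) / 180 = 11.92, so 11 columns fit.

11 columns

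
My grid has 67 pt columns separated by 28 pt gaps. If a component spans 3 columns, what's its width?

Span of 3: 3·67 + 2·28 = 201 + 56 = 257 pt.

257 pt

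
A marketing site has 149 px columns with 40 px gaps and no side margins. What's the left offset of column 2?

Before column 2: 1 column + 1 gap.
Offset = 1·(149 + 40) = 1·189 = 189 px.

189 px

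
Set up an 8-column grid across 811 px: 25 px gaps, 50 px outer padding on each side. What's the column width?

Content width = 811 − 2·50 = 711 px.
8c + 7·25 = 711 → 8c = 536 → c = 67 px.

67 px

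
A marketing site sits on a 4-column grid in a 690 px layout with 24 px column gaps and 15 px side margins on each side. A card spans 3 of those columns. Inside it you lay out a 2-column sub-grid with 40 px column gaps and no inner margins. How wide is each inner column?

224.5 px

Outer content = 690 − 2·15 = 660 px.
4 columns + 3 column gaps: 4c + 3·24 = 660.
4c = 660 − 72 = 588, so c = 147 px.
3 columns plus 2 column gaps: 441 + 48 = 489 px.
Subtracting 1 column gap of 40 leaves 449 for 2 columns, so d = 224.5 px.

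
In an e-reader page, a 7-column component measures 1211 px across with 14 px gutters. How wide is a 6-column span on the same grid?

1036 px

1211 − 6·14 = 1127; ÷7 gives c = 161 px.
Span of 6: 6·161 + 5·14 = 966 + 70 = 1036 px.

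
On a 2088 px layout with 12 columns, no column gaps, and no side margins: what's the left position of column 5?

12c = 2088 → c = 174 px.
No margin, so column 5 starts at 4·(column + gutter) = 4·174 = 696 px.

696 px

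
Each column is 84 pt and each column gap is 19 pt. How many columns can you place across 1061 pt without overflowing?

10 columns

Each extra column adds 84 + 19 = 103 pt.
(1061 + 19) / 103 = 10.49, so 10 columns fit.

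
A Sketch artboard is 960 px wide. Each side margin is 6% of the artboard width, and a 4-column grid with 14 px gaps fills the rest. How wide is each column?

200.7 px

Each margin = 6% of 960 = 57.6 px; content = 960 − 2·57.6 = 844.8 px.
844.8 − 3·14 = 802.8; ÷4 gives c = 200.7 px.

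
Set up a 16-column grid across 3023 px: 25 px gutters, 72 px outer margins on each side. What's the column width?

Inside the margins: 3023 − 144 = 2879 px.
Subtracting 15 gutters of 25 leaves 2504 for 16 columns, so c = 156.5 px.

156.5 px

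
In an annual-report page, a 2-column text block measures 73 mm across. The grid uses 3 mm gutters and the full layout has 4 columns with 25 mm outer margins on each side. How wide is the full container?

199 mm

73 − 1·3 = 70; ÷2 gives c = 35 mm.
Total width: 2·25 + 4·35 + 3·3 = 199 mm.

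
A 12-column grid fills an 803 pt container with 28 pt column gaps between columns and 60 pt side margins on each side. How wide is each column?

Inside the margins: 803 − 120 = 683 pt.
Subtracting 11 column gaps of 28 leaves 375 for 12 columns, so c = 31.25 pt.

31.25 pt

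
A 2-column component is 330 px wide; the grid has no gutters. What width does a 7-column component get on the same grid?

330 / 2 = 165 px per column.
7-column span = 7·165 = 1155 px.

1155 px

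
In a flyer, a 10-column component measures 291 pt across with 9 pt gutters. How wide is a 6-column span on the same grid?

171 pt

291 − 9·9 = 210; ÷10 gives c = 21 pt.
6 columns plus 5 gutters: 126 + 45 = 171 pt.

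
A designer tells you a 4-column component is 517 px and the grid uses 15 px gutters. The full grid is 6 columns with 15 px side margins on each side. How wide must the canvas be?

517 − 3·15 = 472; ÷4 gives c = 118 px.
Total width: 2·15 + 6·118 + 5·15 = 813 px.

813 px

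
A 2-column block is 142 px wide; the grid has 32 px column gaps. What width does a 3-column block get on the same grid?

2 columns + 1 column gap: 2c + 1·32 = 142.
2c = 142 − 32 = 110, so c = 55 px.
3 columns plus 2 column gaps: 165 + 64 = 229 px.

229 px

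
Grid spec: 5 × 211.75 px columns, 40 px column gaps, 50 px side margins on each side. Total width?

1318.75 px

Total width: 2·50 + 5·211.75 + 4·40 = 1318.75 px.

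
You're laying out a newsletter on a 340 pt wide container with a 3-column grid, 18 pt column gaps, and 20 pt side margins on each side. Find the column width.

88 pt

Content width = 340 − 2·20 = 300 pt.
Subtracting 2 column gaps of 18 leaves 264 for 3 columns, so c = 88 pt.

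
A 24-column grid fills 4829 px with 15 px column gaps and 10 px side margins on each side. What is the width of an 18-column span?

Content width = 4829 − 2·10 = 4809 px.
Subtracting 23 column gaps of 15 leaves 4464 for 24 columns, so c = 186 px.
18 columns plus 17 column gaps: 3348 + 255 = 3603 px.

3603 px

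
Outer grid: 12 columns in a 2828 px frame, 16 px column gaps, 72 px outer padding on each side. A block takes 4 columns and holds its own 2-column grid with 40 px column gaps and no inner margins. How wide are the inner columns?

422 px

Inside the margins: 2828 − 144 = 2684 px.
12c + 11·16 = 2684 → 12c = 2508 → c = 209 px.
Span of 4: 4·209 + 3·16 = 836 + 48 = 884 px.
2 columns + 1 column gap: 2d + 1·40 = 884.
2d = 884 − 40 = 844, so d = 422 px.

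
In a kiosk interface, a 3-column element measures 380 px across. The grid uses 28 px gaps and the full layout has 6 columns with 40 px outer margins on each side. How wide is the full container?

868 px

3 columns + 2 gaps: 3c + 2·28 = 380.
3c = 380 − 56 = 324, so c = 108 px.
Container = 2·40 + 6·108 + 5·28 = 80 + 648 + 140 = 868 px.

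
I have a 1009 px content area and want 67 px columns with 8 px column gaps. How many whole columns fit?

13 columns

13 columns: 13·67 + 12·8 = 967 px ≤ 1009.
14 columns: 1042 px > 1009. So 13.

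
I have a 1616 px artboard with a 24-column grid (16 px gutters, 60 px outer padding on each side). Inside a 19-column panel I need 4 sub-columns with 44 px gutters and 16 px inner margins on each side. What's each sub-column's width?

254.25 px

Take off 120 px of margins, leaving 1496 px.
24c + 23·16 = 1496 → 24c = 1128 → c = 47 px.
19 columns plus 18 gutters: 893 + 288 = 1181 px.
Inner content = 1181 − 2·16 = 1149 px.
4 columns + 3 gutters: 4d + 3·44 = 1149.
4d = 1149 − 132 = 1017, so d = 254.25 px.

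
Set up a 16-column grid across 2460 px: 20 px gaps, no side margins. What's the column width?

Subtracting 15 gaps of 20 leaves 2160 for 16 columns, so c = 135 px.

135 px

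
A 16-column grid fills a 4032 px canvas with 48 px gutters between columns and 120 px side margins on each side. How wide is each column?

Take off 240 px of margins, leaving 3792 px.
Subtracting 15 gutters of 48 leaves 3072 for 16 columns, so c = 192 px.

192 px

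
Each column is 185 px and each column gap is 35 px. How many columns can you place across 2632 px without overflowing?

12 columns

k columns need k·185 + (k−1)·35 = k·220 − 35.
k·220 − 35 ≤ 2632 → k ≤ 2667 / 220 ≈ 12.12, so k = 12.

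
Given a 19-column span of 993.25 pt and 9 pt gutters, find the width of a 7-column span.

360.25 pt

993.25 − 18·9 = 831.25; ÷19 gives c = 43.75 pt.
7 columns plus 6 gutters: 306.25 + 54 = 360.25 pt.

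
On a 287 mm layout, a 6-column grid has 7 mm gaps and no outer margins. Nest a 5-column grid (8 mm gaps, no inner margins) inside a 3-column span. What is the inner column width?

21.6 mm

287 − 5·7 = 252; ÷6 gives c = 42 mm.
3 columns plus 2 gaps: 126 + 14 = 140 mm.
Subtracting 4 gaps of 8 leaves 108 for 5 columns, so d = 21.6 mm.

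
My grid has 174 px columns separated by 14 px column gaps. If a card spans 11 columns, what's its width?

2054 px

11-column span = 11·174 + 10·14 = 2054 px.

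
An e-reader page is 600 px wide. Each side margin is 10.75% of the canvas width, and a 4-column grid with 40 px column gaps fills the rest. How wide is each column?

87.75 px

Each margin = 10.75% of 600 = 64.5 px; content = 600 − 2·64.5 = 471 px.
Subtracting 3 column gaps of 40 leaves 351 for 4 columns, so c = 87.75 px.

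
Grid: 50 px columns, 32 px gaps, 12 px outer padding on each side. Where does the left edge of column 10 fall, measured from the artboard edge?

750 px

Before column 10: the margin + 9 columns + 9 gaps.
Offset = 12 + 9·(50 + 32) = 12 + 738 = 750 px.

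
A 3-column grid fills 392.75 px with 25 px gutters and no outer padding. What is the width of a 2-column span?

253.5 px

3 columns + 2 gutters: 3c + 2·25 = 392.75.
3c = 392.75 − 50 = 342.75, so c = 114.25 px.
2-column span = 2·114.25 + 1·25 = 253.5 px.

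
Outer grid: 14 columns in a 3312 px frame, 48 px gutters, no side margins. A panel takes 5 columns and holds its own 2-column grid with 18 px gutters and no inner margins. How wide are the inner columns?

14 columns + 13 gutters: 14c + 13·48 = 3312.
14c = 3312 − 624 = 2688, so c = 192 px.
5-column span = 5·192 + 4·48 = 1152 px.
1152 − 1·18 = 1134; ÷2 gives d = 567 px.

567 px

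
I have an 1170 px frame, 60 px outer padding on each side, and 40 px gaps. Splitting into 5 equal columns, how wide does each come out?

178 px

Inside the margins: 1170 − 120 = 1050 px.
5 columns + 4 gaps: 5c + 4·40 = 1050.
5c = 1050 − 160 = 890, so c = 178 px.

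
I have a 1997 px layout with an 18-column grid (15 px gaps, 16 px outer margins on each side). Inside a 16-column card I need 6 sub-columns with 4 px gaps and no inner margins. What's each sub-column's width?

Outer content = 1997 − 2·16 = 1965 px.
18c + 17·15 = 1965 → 18c = 1710 → c = 95 px.
Span of 16: 16·95 + 15·15 = 1520 + 225 = 1745 px.
Subtracting 5 gaps of 4 leaves 1725 for 6 columns, so d = 287.5 px.

287.5 px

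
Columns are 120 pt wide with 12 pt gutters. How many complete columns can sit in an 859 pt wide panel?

Each extra column adds 120 + 12 = 132 pt.
(859 + 12) / 132 = 6.60, so 6 columns fit.

6 columns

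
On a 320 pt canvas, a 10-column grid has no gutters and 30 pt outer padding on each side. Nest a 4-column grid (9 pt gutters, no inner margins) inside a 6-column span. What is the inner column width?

32.25 pt

Outer content = 320 − 2·30 = 260 pt.
10c = 260 → c = 26 pt.
With no gutters, 6 columns span 6·26 = 156 pt.
Subtracting 3 gutters of 9 leaves 129 for 4 columns, so d = 32.25 pt.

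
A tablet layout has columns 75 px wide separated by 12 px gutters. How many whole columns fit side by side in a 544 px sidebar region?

6 columns

6 columns: 6·75 + 5·12 = 510 px ≤ 544.
7 columns: 597 px > 544. So 6.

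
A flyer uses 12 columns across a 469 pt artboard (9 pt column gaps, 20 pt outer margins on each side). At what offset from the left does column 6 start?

202.5 pt

Take off 40 pt of margins, leaving 429 pt.
12 columns + 11 column gaps: 12c + 11·9 = 429.
12c = 429 − 99 = 330, so c = 27.5 pt.
Column 6 starts at margin + 5·(column + gutter) = 20 + 5·36.5 = 202.5 pt.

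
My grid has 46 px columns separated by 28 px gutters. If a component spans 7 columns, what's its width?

490 px

Span of 7: 7·46 + 6·28 = 322 + 168 = 490 px.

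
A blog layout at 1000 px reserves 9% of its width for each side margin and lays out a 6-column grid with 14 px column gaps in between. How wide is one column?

125 px

Margins: 9% × 1000 = 90 px each, so content = 1000 − 180 = 820 px.
Subtracting 5 column gaps of 14 leaves 750 for 6 columns, so c = 125 px.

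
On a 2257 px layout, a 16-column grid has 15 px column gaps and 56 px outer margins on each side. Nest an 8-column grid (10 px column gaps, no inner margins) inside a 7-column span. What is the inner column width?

Inside the margins: 2257 − 112 = 2145 px.
Subtracting 15 column gaps of 15 leaves 1920 for 16 columns, so c = 120 px.
7-column span = 7·120 + 6·15 = 930 px.
8 columns + 7 column gaps: 8d + 7·10 = 930.
8d = 930 − 70 = 860, so d = 107.5 px.

107.5 px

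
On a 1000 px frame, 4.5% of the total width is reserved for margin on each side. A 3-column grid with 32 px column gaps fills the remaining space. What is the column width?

282 px

Each margin = 4.5% of 1000 = 45 px; content = 1000 − 2·45 = 910 px.
3c + 2·32 = 910 → 3c = 846 → c = 282 px.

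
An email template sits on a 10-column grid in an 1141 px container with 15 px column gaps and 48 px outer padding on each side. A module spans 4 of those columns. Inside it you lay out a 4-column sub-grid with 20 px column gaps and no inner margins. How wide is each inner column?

87.25 px

Inside the margins: 1141 − 96 = 1045 px.
Subtracting 9 column gaps of 15 leaves 910 for 10 columns, so c = 91 px.
4 columns plus 3 column gaps: 364 + 45 = 409 px.
409 − 3·20 = 349; ÷4 gives d = 87.25 px.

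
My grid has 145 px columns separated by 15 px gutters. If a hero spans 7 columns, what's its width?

1105 px

7 columns plus 6 gutters: 1015 + 90 = 1105 px.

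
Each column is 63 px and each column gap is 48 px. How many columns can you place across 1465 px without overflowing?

13 columns

k columns need k·63 + (k−1)·48 = k·111 − 48.
k·111 − 48 ≤ 1465 → k ≤ 1513 / 111 ≈ 13.63, so k = 13.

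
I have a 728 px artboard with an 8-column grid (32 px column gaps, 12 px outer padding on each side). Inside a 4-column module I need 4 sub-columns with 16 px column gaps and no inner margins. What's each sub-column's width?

Subtract both margins: 728 − 2·12 = 704 px.
8 columns + 7 column gaps: 8c + 7·32 = 704.
8c = 704 − 224 = 480, so c = 60 px.
Span of 4: 4·60 + 3·32 = 240 + 96 = 336 px.
4d + 3·16 = 336 → 4d = 288 → d = 72 px.

72 px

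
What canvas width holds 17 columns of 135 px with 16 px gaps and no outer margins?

Summing: 2295 + 256 = 2551 px.

2551 px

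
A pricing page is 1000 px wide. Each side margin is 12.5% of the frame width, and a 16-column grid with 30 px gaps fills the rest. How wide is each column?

18.75 px

Margins: 12.5% × 1000 = 125 px each, so content = 1000 − 250 = 750 px.
750 − 15·30 = 300; ÷16 gives c = 18.75 px.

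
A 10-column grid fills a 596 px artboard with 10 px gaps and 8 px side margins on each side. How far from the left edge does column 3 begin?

126 px

Content = 596 − 2·8 = 580 px.
Subtracting 9 gaps of 10 leaves 490 for 10 columns, so c = 49 px.
Before column 3: the margin + 2 columns + 2 gaps.
Offset = 8 + 2·(49 + 10) = 8 + 118 = 126 px.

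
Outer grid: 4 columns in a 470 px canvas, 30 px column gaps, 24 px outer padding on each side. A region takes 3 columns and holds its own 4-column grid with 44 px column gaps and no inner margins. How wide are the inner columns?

44.25 px

Subtract both margins: 470 − 2·24 = 422 px.
422 − 3·30 = 332; ÷4 gives c = 83 px.
3-column span = 3·83 + 2·30 = 309 px.
4 columns + 3 column gaps: 4d + 3·44 = 309.
4d = 309 − 132 = 177, so d = 44.25 px.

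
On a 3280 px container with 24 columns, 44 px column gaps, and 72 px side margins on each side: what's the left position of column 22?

2854.5 px

Content = 3280 − 2·72 = 3136 px.
24c + 23·44 = 3136 → 24c = 2124 → c = 88.5 px.
Each column+gutter stride is 132.5 px; 21 of them past the 72 px margin is 72 + 2782.5 = 2854.5 px.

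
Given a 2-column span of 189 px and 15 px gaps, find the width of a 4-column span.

2c + 1·15 = 189 → 2c = 174 → c = 87 px.
4-column span = 4·87 + 3·15 = 393 px.

393 px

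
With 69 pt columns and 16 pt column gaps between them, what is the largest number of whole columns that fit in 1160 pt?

Each extra column adds 69 + 16 = 85 pt.
(1160 + 16) / 85 = 13.84, so 13 columns fit.

13 columns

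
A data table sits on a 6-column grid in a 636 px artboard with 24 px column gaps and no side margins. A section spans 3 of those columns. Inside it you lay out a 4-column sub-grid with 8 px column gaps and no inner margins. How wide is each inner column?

6c + 5·24 = 636 → 6c = 516 → c = 86 px.
Span of 3: 3·86 + 2·24 = 258 + 48 = 306 px.
4 columns + 3 column gaps: 4d + 3·8 = 306.
4d = 306 − 24 = 282, so d = 70.5 px.

70.5 px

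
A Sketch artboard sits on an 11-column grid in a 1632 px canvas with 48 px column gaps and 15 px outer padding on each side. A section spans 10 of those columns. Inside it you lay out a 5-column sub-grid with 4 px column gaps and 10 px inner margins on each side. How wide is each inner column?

283.2 px

Subtract both margins: 1632 − 2·15 = 1602 px.
11c + 10·48 = 1602 → 11c = 1122 → c = 102 px.
Span of 10: 10·102 + 9·48 = 1020 + 432 = 1452 px.
Inner content = 1452 − 2·10 = 1432 px.
5 columns + 4 column gaps: 5d + 4·4 = 1432.
5d = 1432 − 16 = 1416, so d = 283.2 px.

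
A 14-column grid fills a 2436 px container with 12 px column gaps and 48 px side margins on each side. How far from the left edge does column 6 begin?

Content = 2436 − 2·48 = 2340 px.
14 columns + 13 column gaps: 14c + 13·12 = 2340.
14c = 2340 − 156 = 2184, so c = 156 px.
Each column+gutter stride is 168 px; 5 of them past the 48 px margin is 48 + 840 = 888 px.

888 px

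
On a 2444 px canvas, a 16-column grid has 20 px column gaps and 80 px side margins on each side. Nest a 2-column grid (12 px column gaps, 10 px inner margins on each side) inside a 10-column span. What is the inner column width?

694 px

Take off 160 px of margins, leaving 2284 px.
16c + 15·20 = 2284 → 16c = 1984 → c = 124 px.
10 columns plus 9 column gaps: 1240 + 180 = 1420 px.
Inner content = 1420 − 2·10 = 1400 px.
1400 − 1·12 = 1388; ÷2 gives d = 694 px.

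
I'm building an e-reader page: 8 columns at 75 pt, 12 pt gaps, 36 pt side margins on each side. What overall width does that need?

756 pt

Total width: 2·36 + 8·75 + 7·12 = 756 pt.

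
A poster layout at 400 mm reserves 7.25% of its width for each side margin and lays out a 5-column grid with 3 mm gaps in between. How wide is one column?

Margins: 7.25% × 400 = 29 mm each, so content = 400 − 58 = 342 mm.
5 columns + 4 gaps: 5c + 4·3 = 342.
5c = 342 − 12 = 330, so c = 66 mm.

66 mm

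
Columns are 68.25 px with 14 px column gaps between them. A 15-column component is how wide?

Span of 15: 15·68.25 + 14·14 = 1023.75 + 196 = 1219.75 px.

1219.75 px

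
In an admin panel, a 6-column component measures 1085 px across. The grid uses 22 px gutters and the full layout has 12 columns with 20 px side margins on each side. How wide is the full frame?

6 columns + 5 gutters: 6c + 5·22 = 1085.
6c = 1085 − 110 = 975, so c = 162.5 px.
Adding margins, columns and gutters: 40 + 1950 + 242 = 2232 px.

2232 px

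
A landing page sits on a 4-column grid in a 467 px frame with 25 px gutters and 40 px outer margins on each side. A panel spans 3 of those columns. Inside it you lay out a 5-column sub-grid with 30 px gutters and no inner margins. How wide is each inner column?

32.8 px

Take off 80 px of margins, leaving 387 px.
4c + 3·25 = 387 → 4c = 312 → c = 78 px.
3 columns plus 2 gutters: 234 + 50 = 284 px.
5 columns + 4 gutters: 5d + 4·30 = 284.
5d = 284 − 120 = 164, so d = 32.8 px.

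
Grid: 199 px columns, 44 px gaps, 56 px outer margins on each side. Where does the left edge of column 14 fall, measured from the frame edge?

3215 px

Each column+gutter stride is 243 px; 13 of them past the 56 px margin is 56 + 3159 = 3215 px.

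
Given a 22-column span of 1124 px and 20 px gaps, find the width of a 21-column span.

1072 px

22c + 21·20 = 1124 → 22c = 704 → c = 32 px.
21-column span = 21·32 + 20·20 = 1072 px.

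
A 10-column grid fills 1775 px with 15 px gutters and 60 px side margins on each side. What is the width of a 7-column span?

1154 px

Inside the margins: 1775 − 120 = 1655 px.
1655 − 9·15 = 1520; ÷10 gives c = 152 px.
7 columns plus 6 gutters: 1064 + 90 = 1154 px.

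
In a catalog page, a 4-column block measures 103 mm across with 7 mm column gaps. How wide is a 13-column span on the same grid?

350.5 mm

4c + 3·7 = 103 → 4c = 82 → c = 20.5 mm.
13-column span = 13·20.5 + 12·7 = 350.5 mm.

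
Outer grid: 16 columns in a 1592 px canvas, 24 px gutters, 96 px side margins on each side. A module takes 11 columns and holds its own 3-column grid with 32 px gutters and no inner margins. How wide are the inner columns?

297 px

Subtract both margins: 1592 − 2·96 = 1400 px.
16 columns + 15 gutters: 16c + 15·24 = 1400.
16c = 1400 − 360 = 1040, so c = 65 px.
Span of 11: 11·65 + 10·24 = 715 + 240 = 955 px.
Subtracting 2 gutters of 32 leaves 891 for 3 columns, so d = 297 px.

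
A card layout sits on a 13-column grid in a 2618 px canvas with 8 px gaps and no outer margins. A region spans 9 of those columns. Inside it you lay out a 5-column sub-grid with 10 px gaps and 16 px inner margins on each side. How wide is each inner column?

13 columns + 12 gaps: 13c + 12·8 = 2618.
13c = 2618 − 96 = 2522, so c = 194 px.
Span of 9: 9·194 + 8·8 = 1746 + 64 = 1810 px.
Inner content = 1810 − 2·16 = 1778 px.
1778 − 4·10 = 1738; ÷5 gives d = 347.6 px.

347.6 px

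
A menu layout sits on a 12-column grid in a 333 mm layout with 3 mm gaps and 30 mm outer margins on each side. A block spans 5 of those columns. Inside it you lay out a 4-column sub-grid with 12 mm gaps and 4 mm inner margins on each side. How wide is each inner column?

17 mm

Inside the margins: 333 − 60 = 273 mm.
Subtracting 11 gaps of 3 leaves 240 for 12 columns, so c = 20 mm.
Span of 5: 5·20 + 4·3 = 100 + 12 = 112 mm.
Inner content = 112 − 2·4 = 104 mm.
4d + 3·12 = 104 → 4d = 68 → d = 17 mm.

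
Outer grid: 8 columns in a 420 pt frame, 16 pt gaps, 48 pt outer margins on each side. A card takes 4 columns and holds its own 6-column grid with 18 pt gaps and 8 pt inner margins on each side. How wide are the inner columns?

8 pt

Outer content = 420 − 2·48 = 324 pt.
8 columns + 7 gaps: 8c + 7·16 = 324.
8c = 324 − 112 = 212, so c = 26.5 pt.
Span of 4: 4·26.5 + 3·16 = 106 + 48 = 154 pt.
Inner content = 154 − 2·8 = 138 pt.
138 − 5·18 = 48; ÷6 gives d = 8 pt.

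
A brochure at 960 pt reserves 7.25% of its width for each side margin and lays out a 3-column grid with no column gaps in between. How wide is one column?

273.6 pt

960 × (1 − 2·7.25%) = 960 × 85.5% = 820.8 pt for the columns.
820.8 / 3 = 273.6 pt per column.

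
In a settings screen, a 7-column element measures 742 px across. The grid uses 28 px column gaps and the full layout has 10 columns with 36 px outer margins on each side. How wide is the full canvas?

1144 px

742 − 6·28 = 574; ÷7 gives c = 82 px.
Canvas = 2·36 + 10·82 + 9·28 = 72 + 820 + 252 = 1144 px.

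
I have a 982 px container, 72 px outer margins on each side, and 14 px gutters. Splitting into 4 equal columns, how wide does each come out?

199 px

Inside the margins: 982 − 144 = 838 px.
4 columns + 3 gutters: 4c + 3·14 = 838.
4c = 838 − 42 = 796, so c = 199 px.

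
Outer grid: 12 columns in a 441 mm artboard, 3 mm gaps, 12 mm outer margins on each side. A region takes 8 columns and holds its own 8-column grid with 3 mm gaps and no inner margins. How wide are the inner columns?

32 mm

Take off 24 mm of margins, leaving 417 mm.
12c + 11·3 = 417 → 12c = 384 → c = 32 mm.
Span of 8: 8·32 + 7·3 = 256 + 21 = 277 mm.
Subtracting 7 gaps of 3 leaves 256 for 8 columns, so d = 32 mm.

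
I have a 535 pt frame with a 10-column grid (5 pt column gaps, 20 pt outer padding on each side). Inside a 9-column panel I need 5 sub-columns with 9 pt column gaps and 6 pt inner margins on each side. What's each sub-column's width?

79.4 pt

Outer content = 535 − 2·20 = 495 pt.
Subtracting 9 column gaps of 5 leaves 450 for 10 columns, so c = 45 pt.
9 columns plus 8 column gaps: 405 + 40 = 445 pt.
Inner content = 445 − 2·6 = 433 pt.
5 columns + 4 column gaps: 5d + 4·9 = 433.
5d = 433 − 36 = 397, so d = 79.4 pt.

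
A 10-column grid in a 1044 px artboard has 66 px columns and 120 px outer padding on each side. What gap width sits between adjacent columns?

16 px

Take off 240 px of margins, leaving 804 px.
Columns use 660 px, leaving 144 px across 9 gaps = 16 px each.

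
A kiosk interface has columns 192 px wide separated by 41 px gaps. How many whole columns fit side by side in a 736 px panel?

3 columns

Each extra column adds 192 + 41 = 233 px.
(736 + 41) / 233 = 3.33, so 3 columns fit.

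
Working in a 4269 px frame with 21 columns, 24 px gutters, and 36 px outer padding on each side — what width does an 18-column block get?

Subtract both margins: 4269 − 2·36 = 4197 px.
21 columns + 20 gutters: 21c + 20·24 = 4197.
21c = 4197 − 480 = 3717, so c = 177 px.
Span of 18: 18·177 + 17·24 = 3186 + 408 = 3594 px.

3594 px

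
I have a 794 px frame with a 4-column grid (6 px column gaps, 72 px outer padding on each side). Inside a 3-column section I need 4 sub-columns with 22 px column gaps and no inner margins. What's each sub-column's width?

105 px

Take off 144 px of margins, leaving 650 px.
650 − 3·6 = 632; ÷4 gives c = 158 px.
Span of 3: 3·158 + 2·6 = 474 + 12 = 486 px.
4 columns + 3 column gaps: 4d + 3·22 = 486.
4d = 486 − 66 = 420, so d = 105 px.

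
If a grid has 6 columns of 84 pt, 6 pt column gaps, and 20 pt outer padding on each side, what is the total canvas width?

Adding margins, columns and gutters: 40 + 504 + 30 = 574 pt.

574 pt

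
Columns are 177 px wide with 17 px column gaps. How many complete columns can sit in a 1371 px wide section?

7 columns

k columns need k·177 + (k−1)·17 = k·194 − 17.
k·194 − 17 ≤ 1371 → k ≤ 1388 / 194 ≈ 7.15, so k = 7.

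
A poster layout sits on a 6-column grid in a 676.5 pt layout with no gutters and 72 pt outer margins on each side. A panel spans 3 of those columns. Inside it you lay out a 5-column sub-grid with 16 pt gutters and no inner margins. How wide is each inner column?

Subtract both margins: 676.5 − 2·72 = 532.5 pt.
532.5 / 6 = 88.75 pt per column.
With no gutters, 3 columns span 3·88.75 = 266.25 pt.
Subtracting 4 gutters of 16 leaves 202.25 for 5 columns, so d = 40.45 pt.

40.45 pt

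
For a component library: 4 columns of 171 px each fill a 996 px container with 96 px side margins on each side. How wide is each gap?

40 px

Subtract both margins: 996 − 2·96 = 804 px.
Columns use 684 px, leaving 120 px across 3 gaps = 40 px each.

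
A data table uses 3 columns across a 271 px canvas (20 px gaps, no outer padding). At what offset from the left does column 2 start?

271 − 2·20 = 231; ÷3 gives c = 77 px.
Before column 2: 1 column + 1 gap.
Offset = 1·(77 + 20) = 1·97 = 97 px.

97 px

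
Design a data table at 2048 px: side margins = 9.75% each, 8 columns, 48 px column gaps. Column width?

164.08 px

Each margin = 9.75% of 2048 = 199.68 px; content = 2048 − 2·199.68 = 1648.64 px.
8 columns + 7 column gaps: 8c + 7·48 = 1648.64.
8c = 1648.64 − 336 = 1312.64, so c = 164.08 px.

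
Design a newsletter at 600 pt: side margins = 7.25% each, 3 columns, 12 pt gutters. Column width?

Margins: 7.25% × 600 = 43.5 pt each, so content = 600 − 87 = 513 pt.
Subtracting 2 gutters of 12 leaves 489 for 3 columns, so c = 163 pt.

163 pt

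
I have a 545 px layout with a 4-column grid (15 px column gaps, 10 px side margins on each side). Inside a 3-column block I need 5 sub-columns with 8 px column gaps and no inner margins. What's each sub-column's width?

71.6 px

Subtract both margins: 545 − 2·10 = 525 px.
4 columns + 3 column gaps: 4c + 3·15 = 525.
4c = 525 − 45 = 480, so c = 120 px.
3 columns plus 2 column gaps: 360 + 30 = 390 px.
Subtracting 4 column gaps of 8 leaves 358 for 5 columns, so d = 71.6 px.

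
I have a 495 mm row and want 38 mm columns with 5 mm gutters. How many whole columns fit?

Each extra column adds 38 + 5 = 43 mm.
(495 + 5) / 43 = 11.63, so 11 columns fit.

11 columns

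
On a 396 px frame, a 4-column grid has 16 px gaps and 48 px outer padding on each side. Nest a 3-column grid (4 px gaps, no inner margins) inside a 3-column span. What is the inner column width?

71 px

Take off 96 px of margins, leaving 300 px.
4c + 3·16 = 300 → 4c = 252 → c = 63 px.
3-column span = 3·63 + 2·16 = 221 px.
3 columns + 2 gaps: 3d + 2·4 = 221.
3d = 221 − 8 = 213, so d = 71 px.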